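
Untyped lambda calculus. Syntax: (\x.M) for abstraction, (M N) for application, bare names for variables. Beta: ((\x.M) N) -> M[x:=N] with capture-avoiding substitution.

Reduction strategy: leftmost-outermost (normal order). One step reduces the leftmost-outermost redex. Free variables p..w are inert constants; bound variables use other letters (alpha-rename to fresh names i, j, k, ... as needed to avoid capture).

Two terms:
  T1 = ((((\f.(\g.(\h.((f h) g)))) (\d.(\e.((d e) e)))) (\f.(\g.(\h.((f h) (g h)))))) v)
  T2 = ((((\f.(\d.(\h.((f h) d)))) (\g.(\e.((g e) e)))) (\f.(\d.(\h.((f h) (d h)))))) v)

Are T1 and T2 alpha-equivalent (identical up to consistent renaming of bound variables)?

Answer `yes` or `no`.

Answer: yes

Derivation:
Term 1: ((((\f.(\g.(\h.((f h) g)))) (\d.(\e.((d e) e)))) (\f.(\g.(\h.((f h) (g h)))))) v)
Term 2: ((((\f.(\d.(\h.((f h) d)))) (\g.(\e.((g e) e)))) (\f.(\d.(\h.((f h) (d h)))))) v)
Alpha-equivalence: compare structure up to binder renaming.
Result: True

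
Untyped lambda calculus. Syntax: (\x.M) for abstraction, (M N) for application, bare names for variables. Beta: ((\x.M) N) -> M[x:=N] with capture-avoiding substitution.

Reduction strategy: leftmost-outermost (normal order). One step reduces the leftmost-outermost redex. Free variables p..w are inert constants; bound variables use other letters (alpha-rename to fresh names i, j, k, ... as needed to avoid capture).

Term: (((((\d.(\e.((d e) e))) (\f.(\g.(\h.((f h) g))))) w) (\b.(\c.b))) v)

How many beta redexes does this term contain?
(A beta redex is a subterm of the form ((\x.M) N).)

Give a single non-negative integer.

Term: (((((\d.(\e.((d e) e))) (\f.(\g.(\h.((f h) g))))) w) (\b.(\c.b))) v)
  Redex: ((\d.(\e.((d e) e))) (\f.(\g.(\h.((f h) g)))))
Total redexes: 1

Answer: 1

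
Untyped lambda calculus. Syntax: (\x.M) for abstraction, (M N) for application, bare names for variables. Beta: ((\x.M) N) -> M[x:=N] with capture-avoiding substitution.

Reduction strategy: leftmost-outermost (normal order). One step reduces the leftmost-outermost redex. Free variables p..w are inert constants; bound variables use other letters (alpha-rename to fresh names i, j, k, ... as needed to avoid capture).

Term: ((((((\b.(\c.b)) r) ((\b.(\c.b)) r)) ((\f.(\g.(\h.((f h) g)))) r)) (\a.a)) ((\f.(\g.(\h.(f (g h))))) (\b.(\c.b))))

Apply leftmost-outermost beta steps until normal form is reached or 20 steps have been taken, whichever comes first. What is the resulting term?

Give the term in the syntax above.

Answer: (((r (\g.(\h.((r h) g)))) (\a.a)) (\g.(\h.(\c.(g h)))))

Derivation:
Step 0: ((((((\b.(\c.b)) r) ((\b.(\c.b)) r)) ((\f.(\g.(\h.((f h) g)))) r)) (\a.a)) ((\f.(\g.(\h.(f (g h))))) (\b.(\c.b))))
Step 1: (((((\c.r) ((\b.(\c.b)) r)) ((\f.(\g.(\h.((f h) g)))) r)) (\a.a)) ((\f.(\g.(\h.(f (g h))))) (\b.(\c.b))))
Step 2: (((r ((\f.(\g.(\h.((f h) g)))) r)) (\a.a)) ((\f.(\g.(\h.(f (g h))))) (\b.(\c.b))))
Step 3: (((r (\g.(\h.((r h) g)))) (\a.a)) ((\f.(\g.(\h.(f (g h))))) (\b.(\c.b))))
Step 4: (((r (\g.(\h.((r h) g)))) (\a.a)) (\g.(\h.((\b.(\c.b)) (g h)))))
Step 5: (((r (\g.(\h.((r h) g)))) (\a.a)) (\g.(\h.(\c.(g h)))))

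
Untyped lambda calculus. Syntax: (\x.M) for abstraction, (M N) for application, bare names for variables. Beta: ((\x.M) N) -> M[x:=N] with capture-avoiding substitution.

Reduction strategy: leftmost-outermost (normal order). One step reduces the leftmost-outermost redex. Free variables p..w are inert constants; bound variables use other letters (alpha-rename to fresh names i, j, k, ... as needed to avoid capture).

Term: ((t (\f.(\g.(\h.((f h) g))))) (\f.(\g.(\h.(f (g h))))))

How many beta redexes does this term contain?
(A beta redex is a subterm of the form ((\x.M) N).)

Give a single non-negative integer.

Term: ((t (\f.(\g.(\h.((f h) g))))) (\f.(\g.(\h.(f (g h))))))
  (no redexes)
Total redexes: 0

Answer: 0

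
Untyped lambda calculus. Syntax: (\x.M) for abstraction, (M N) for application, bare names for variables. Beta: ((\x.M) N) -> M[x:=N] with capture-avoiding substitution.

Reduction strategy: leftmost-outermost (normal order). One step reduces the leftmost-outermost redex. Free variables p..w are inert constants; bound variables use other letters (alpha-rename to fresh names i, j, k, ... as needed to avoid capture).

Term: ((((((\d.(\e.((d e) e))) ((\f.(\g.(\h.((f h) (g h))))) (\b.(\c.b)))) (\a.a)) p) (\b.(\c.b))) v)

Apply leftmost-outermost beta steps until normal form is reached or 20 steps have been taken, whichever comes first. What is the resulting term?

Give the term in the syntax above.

Step 0: ((((((\d.(\e.((d e) e))) ((\f.(\g.(\h.((f h) (g h))))) (\b.(\c.b)))) (\a.a)) p) (\b.(\c.b))) v)
Step 1: (((((\e.((((\f.(\g.(\h.((f h) (g h))))) (\b.(\c.b))) e) e)) (\a.a)) p) (\b.(\c.b))) v)
Step 2: (((((((\f.(\g.(\h.((f h) (g h))))) (\b.(\c.b))) (\a.a)) (\a.a)) p) (\b.(\c.b))) v)
Step 3: ((((((\g.(\h.(((\b.(\c.b)) h) (g h)))) (\a.a)) (\a.a)) p) (\b.(\c.b))) v)
Step 4: (((((\h.(((\b.(\c.b)) h) ((\a.a) h))) (\a.a)) p) (\b.(\c.b))) v)
Step 5: ((((((\b.(\c.b)) (\a.a)) ((\a.a) (\a.a))) p) (\b.(\c.b))) v)
Step 6: (((((\c.(\a.a)) ((\a.a) (\a.a))) p) (\b.(\c.b))) v)
Step 7: ((((\a.a) p) (\b.(\c.b))) v)
Step 8: ((p (\b.(\c.b))) v)

Answer: ((p (\b.(\c.b))) v)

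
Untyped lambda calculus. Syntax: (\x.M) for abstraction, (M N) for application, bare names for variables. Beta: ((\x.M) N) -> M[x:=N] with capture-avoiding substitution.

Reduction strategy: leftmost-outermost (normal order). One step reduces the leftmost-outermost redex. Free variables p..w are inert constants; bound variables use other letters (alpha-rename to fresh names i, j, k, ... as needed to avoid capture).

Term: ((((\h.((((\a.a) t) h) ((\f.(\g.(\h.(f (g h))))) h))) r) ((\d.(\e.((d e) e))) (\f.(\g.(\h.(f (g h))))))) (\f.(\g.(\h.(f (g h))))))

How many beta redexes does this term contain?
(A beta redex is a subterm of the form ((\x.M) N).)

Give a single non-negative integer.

Term: ((((\h.((((\a.a) t) h) ((\f.(\g.(\h.(f (g h))))) h))) r) ((\d.(\e.((d e) e))) (\f.(\g.(\h.(f (g h))))))) (\f.(\g.(\h.(f (g h))))))
  Redex: ((\h.((((\a.a) t) h) ((\f.(\g.(\h.(f (g h))))) h))) r)
  Redex: ((\a.a) t)
  Redex: ((\f.(\g.(\h.(f (g h))))) h)
  Redex: ((\d.(\e.((d e) e))) (\f.(\g.(\h.(f (g h))))))
Total redexes: 4

Answer: 4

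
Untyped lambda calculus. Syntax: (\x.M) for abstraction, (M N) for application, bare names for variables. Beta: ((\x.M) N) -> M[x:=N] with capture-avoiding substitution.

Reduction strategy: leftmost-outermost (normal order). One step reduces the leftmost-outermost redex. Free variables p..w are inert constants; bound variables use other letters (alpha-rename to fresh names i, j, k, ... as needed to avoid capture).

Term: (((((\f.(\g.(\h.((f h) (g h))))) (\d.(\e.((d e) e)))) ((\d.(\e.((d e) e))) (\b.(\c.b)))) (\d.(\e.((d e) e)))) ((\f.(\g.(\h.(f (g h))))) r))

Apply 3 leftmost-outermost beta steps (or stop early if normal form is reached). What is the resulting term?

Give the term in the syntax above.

Step 0: (((((\f.(\g.(\h.((f h) (g h))))) (\d.(\e.((d e) e)))) ((\d.(\e.((d e) e))) (\b.(\c.b)))) (\d.(\e.((d e) e)))) ((\f.(\g.(\h.(f (g h))))) r))
Step 1: ((((\g.(\h.(((\d.(\e.((d e) e))) h) (g h)))) ((\d.(\e.((d e) e))) (\b.(\c.b)))) (\d.(\e.((d e) e)))) ((\f.(\g.(\h.(f (g h))))) r))
Step 2: (((\h.(((\d.(\e.((d e) e))) h) (((\d.(\e.((d e) e))) (\b.(\c.b))) h))) (\d.(\e.((d e) e)))) ((\f.(\g.(\h.(f (g h))))) r))
Step 3: ((((\d.(\e.((d e) e))) (\d.(\e.((d e) e)))) (((\d.(\e.((d e) e))) (\b.(\c.b))) (\d.(\e.((d e) e))))) ((\f.(\g.(\h.(f (g h))))) r))

Answer: ((((\d.(\e.((d e) e))) (\d.(\e.((d e) e)))) (((\d.(\e.((d e) e))) (\b.(\c.b))) (\d.(\e.((d e) e))))) ((\f.(\g.(\h.(f (g h))))) r))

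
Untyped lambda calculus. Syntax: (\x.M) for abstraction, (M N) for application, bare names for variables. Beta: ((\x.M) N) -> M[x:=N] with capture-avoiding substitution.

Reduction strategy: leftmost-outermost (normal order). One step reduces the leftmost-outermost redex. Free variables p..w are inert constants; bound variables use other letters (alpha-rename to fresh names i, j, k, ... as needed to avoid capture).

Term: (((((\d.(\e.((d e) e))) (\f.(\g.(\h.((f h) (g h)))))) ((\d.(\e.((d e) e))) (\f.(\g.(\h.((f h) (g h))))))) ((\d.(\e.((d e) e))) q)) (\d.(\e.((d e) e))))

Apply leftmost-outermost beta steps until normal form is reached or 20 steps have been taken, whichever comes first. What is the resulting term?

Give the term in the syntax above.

Answer: ((((q (\h.(((q h) h) ((q h) h)))) (((\d.(\e.((d e) e))) (\f.(\g.(\h.((f h) (g h)))))) ((\d.(\e.((d e) e))) q))) (((\d.(\e.((d e) e))) q) (((\d.(\e.((d e) e))) (\f.(\g.(\h.((f h) (g h)))))) ((\d.(\e.((d e) e))) q)))) (\d.(\e.((d e) e))))

Derivation:
Step 0: (((((\d.(\e.((d e) e))) (\f.(\g.(\h.((f h) (g h)))))) ((\d.(\e.((d e) e))) (\f.(\g.(\h.((f h) (g h))))))) ((\d.(\e.((d e) e))) q)) (\d.(\e.((d e) e))))
Step 1: ((((\e.(((\f.(\g.(\h.((f h) (g h))))) e) e)) ((\d.(\e.((d e) e))) (\f.(\g.(\h.((f h) (g h))))))) ((\d.(\e.((d e) e))) q)) (\d.(\e.((d e) e))))
Step 2: (((((\f.(\g.(\h.((f h) (g h))))) ((\d.(\e.((d e) e))) (\f.(\g.(\h.((f h) (g h))))))) ((\d.(\e.((d e) e))) (\f.(\g.(\h.((f h) (g h))))))) ((\d.(\e.((d e) e))) q)) (\d.(\e.((d e) e))))
Step 3: ((((\g.(\h.((((\d.(\e.((d e) e))) (\f.(\g.(\h.((f h) (g h)))))) h) (g h)))) ((\d.(\e.((d e) e))) (\f.(\g.(\h.((f h) (g h))))))) ((\d.(\e.((d e) e))) q)) (\d.(\e.((d e) e))))
Step 4: (((\h.((((\d.(\e.((d e) e))) (\f.(\g.(\h.((f h) (g h)))))) h) (((\d.(\e.((d e) e))) (\f.(\g.(\h.((f h) (g h)))))) h))) ((\d.(\e.((d e) e))) q)) (\d.(\e.((d e) e))))
Step 5: (((((\d.(\e.((d e) e))) (\f.(\g.(\h.((f h) (g h)))))) ((\d.(\e.((d e) e))) q)) (((\d.(\e.((d e) e))) (\f.(\g.(\h.((f h) (g h)))))) ((\d.(\e.((d e) e))) q))) (\d.(\e.((d e) e))))
Step 6: ((((\e.(((\f.(\g.(\h.((f h) (g h))))) e) e)) ((\d.(\e.((d e) e))) q)) (((\d.(\e.((d e) e))) (\f.(\g.(\h.((f h) (g h)))))) ((\d.(\e.((d e) e))) q))) (\d.(\e.((d e) e))))
Step 7: (((((\f.(\g.(\h.((f h) (g h))))) ((\d.(\e.((d e) e))) q)) ((\d.(\e.((d e) e))) q)) (((\d.(\e.((d e) e))) (\f.(\g.(\h.((f h) (g h)))))) ((\d.(\e.((d e) e))) q))) (\d.(\e.((d e) e))))
Step 8: ((((\g.(\h.((((\d.(\e.((d e) e))) q) h) (g h)))) ((\d.(\e.((d e) e))) q)) (((\d.(\e.((d e) e))) (\f.(\g.(\h.((f h) (g h)))))) ((\d.(\e.((d e) e))) q))) (\d.(\e.((d e) e))))
Step 9: (((\h.((((\d.(\e.((d e) e))) q) h) (((\d.(\e.((d e) e))) q) h))) (((\d.(\e.((d e) e))) (\f.(\g.(\h.((f h) (g h)))))) ((\d.(\e.((d e) e))) q))) (\d.(\e.((d e) e))))
Step 10: (((((\d.(\e.((d e) e))) q) (((\d.(\e.((d e) e))) (\f.(\g.(\h.((f h) (g h)))))) ((\d.(\e.((d e) e))) q))) (((\d.(\e.((d e) e))) q) (((\d.(\e.((d e) e))) (\f.(\g.(\h.((f h) (g h)))))) ((\d.(\e.((d e) e))) q)))) (\d.(\e.((d e) e))))
Step 11: ((((\e.((q e) e)) (((\d.(\e.((d e) e))) (\f.(\g.(\h.((f h) (g h)))))) ((\d.(\e.((d e) e))) q))) (((\d.(\e.((d e) e))) q) (((\d.(\e.((d e) e))) (\f.(\g.(\h.((f h) (g h)))))) ((\d.(\e.((d e) e))) q)))) (\d.(\e.((d e) e))))
Step 12: ((((q (((\d.(\e.((d e) e))) (\f.(\g.(\h.((f h) (g h)))))) ((\d.(\e.((d e) e))) q))) (((\d.(\e.((d e) e))) (\f.(\g.(\h.((f h) (g h)))))) ((\d.(\e.((d e) e))) q))) (((\d.(\e.((d e) e))) q) (((\d.(\e.((d e) e))) (\f.(\g.(\h.((f h) (g h)))))) ((\d.(\e.((d e) e))) q)))) (\d.(\e.((d e) e))))
Step 13: ((((q ((\e.(((\f.(\g.(\h.((f h) (g h))))) e) e)) ((\d.(\e.((d e) e))) q))) (((\d.(\e.((d e) e))) (\f.(\g.(\h.((f h) (g h)))))) ((\d.(\e.((d e) e))) q))) (((\d.(\e.((d e) e))) q) (((\d.(\e.((d e) e))) (\f.(\g.(\h.((f h) (g h)))))) ((\d.(\e.((d e) e))) q)))) (\d.(\e.((d e) e))))
Step 14: ((((q (((\f.(\g.(\h.((f h) (g h))))) ((\d.(\e.((d e) e))) q)) ((\d.(\e.((d e) e))) q))) (((\d.(\e.((d e) e))) (\f.(\g.(\h.((f h) (g h)))))) ((\d.(\e.((d e) e))) q))) (((\d.(\e.((d e) e))) q) (((\d.(\e.((d e) e))) (\f.(\g.(\h.((f h) (g h)))))) ((\d.(\e.((d e) e))) q)))) (\d.(\e.((d e) e))))
Step 15: ((((q ((\g.(\h.((((\d.(\e.((d e) e))) q) h) (g h)))) ((\d.(\e.((d e) e))) q))) (((\d.(\e.((d e) e))) (\f.(\g.(\h.((f h) (g h)))))) ((\d.(\e.((d e) e))) q))) (((\d.(\e.((d e) e))) q) (((\d.(\e.((d e) e))) (\f.(\g.(\h.((f h) (g h)))))) ((\d.(\e.((d e) e))) q)))) (\d.(\e.((d e) e))))
Step 16: ((((q (\h.((((\d.(\e.((d e) e))) q) h) (((\d.(\e.((d e) e))) q) h)))) (((\d.(\e.((d e) e))) (\f.(\g.(\h.((f h) (g h)))))) ((\d.(\e.((d e) e))) q))) (((\d.(\e.((d e) e))) q) (((\d.(\e.((d e) e))) (\f.(\g.(\h.((f h) (g h)))))) ((\d.(\e.((d e) e))) q)))) (\d.(\e.((d e) e))))
Step 17: ((((q (\h.(((\e.((q e) e)) h) (((\d.(\e.((d e) e))) q) h)))) (((\d.(\e.((d e) e))) (\f.(\g.(\h.((f h) (g h)))))) ((\d.(\e.((d e) e))) q))) (((\d.(\e.((d e) e))) q) (((\d.(\e.((d e) e))) (\f.(\g.(\h.((f h) (g h)))))) ((\d.(\e.((d e) e))) q)))) (\d.(\e.((d e) e))))
Step 18: ((((q (\h.(((q h) h) (((\d.(\e.((d e) e))) q) h)))) (((\d.(\e.((d e) e))) (\f.(\g.(\h.((f h) (g h)))))) ((\d.(\e.((d e) e))) q))) (((\d.(\e.((d e) e))) q) (((\d.(\e.((d e) e))) (\f.(\g.(\h.((f h) (g h)))))) ((\d.(\e.((d e) e))) q)))) (\d.(\e.((d e) e))))
Step 19: ((((q (\h.(((q h) h) ((\e.((q e) e)) h)))) (((\d.(\e.((d e) e))) (\f.(\g.(\h.((f h) (g h)))))) ((\d.(\e.((d e) e))) q))) (((\d.(\e.((d e) e))) q) (((\d.(\e.((d e) e))) (\f.(\g.(\h.((f h) (g h)))))) ((\d.(\e.((d e) e))) q)))) (\d.(\e.((d e) e))))
Step 20: ((((q (\h.(((q h) h) ((q h) h)))) (((\d.(\e.((d e) e))) (\f.(\g.(\h.((f h) (g h)))))) ((\d.(\e.((d e) e))) q))) (((\d.(\e.((d e) e))) q) (((\d.(\e.((d e) e))) (\f.(\g.(\h.((f h) (g h)))))) ((\d.(\e.((d e) e))) q)))) (\d.(\e.((d e) e))))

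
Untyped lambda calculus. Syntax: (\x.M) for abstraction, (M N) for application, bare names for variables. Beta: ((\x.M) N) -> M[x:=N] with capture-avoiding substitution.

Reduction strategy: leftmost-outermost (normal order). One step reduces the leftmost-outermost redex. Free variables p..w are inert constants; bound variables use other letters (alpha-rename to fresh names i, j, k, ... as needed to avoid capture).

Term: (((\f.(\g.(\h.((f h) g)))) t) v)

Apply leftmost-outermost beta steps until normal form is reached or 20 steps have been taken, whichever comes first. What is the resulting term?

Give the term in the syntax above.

Step 0: (((\f.(\g.(\h.((f h) g)))) t) v)
Step 1: ((\g.(\h.((t h) g))) v)
Step 2: (\h.((t h) v))

Answer: (\h.((t h) v))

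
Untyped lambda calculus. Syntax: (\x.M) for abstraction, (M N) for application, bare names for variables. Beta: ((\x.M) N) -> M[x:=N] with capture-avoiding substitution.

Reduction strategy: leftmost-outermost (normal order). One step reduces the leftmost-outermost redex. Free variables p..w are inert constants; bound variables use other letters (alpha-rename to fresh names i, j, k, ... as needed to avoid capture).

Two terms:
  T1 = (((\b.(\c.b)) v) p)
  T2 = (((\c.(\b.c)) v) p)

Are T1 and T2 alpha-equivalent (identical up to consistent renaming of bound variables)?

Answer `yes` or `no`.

Term 1: (((\b.(\c.b)) v) p)
Term 2: (((\c.(\b.c)) v) p)
Alpha-equivalence: compare structure up to binder renaming.
Result: True

Answer: yes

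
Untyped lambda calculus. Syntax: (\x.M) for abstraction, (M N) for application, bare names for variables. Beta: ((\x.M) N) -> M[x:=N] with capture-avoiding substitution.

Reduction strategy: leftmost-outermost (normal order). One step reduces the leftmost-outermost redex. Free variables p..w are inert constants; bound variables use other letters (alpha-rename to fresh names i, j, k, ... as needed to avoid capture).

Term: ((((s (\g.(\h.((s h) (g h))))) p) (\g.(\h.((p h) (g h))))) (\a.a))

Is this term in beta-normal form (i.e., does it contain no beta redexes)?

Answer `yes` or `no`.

Answer: yes

Derivation:
Term: ((((s (\g.(\h.((s h) (g h))))) p) (\g.(\h.((p h) (g h))))) (\a.a))
No beta redexes found.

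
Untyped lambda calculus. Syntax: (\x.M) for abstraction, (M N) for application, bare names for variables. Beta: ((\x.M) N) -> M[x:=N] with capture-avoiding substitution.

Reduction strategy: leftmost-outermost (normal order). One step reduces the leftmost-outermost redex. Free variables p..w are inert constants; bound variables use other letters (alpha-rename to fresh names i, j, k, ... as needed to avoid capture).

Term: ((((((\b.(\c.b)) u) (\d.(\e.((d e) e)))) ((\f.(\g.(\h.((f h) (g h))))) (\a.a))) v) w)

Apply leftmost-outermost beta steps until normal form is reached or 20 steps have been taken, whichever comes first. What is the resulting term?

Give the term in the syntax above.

Answer: (((u (\g.(\h.(h (g h))))) v) w)

Derivation:
Step 0: ((((((\b.(\c.b)) u) (\d.(\e.((d e) e)))) ((\f.(\g.(\h.((f h) (g h))))) (\a.a))) v) w)
Step 1: (((((\c.u) (\d.(\e.((d e) e)))) ((\f.(\g.(\h.((f h) (g h))))) (\a.a))) v) w)
Step 2: (((u ((\f.(\g.(\h.((f h) (g h))))) (\a.a))) v) w)
Step 3: (((u (\g.(\h.(((\a.a) h) (g h))))) v) w)
Step 4: (((u (\g.(\h.(h (g h))))) v) w)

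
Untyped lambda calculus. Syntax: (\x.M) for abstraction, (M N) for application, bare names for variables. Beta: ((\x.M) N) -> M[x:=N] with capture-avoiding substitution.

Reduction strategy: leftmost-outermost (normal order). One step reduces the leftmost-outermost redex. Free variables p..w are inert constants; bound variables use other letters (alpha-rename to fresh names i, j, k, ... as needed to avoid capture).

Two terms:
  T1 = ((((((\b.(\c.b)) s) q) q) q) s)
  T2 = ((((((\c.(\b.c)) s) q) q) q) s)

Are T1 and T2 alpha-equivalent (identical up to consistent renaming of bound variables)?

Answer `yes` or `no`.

Answer: yes

Derivation:
Term 1: ((((((\b.(\c.b)) s) q) q) q) s)
Term 2: ((((((\c.(\b.c)) s) q) q) q) s)
Alpha-equivalence: compare structure up to binder renaming.
Result: True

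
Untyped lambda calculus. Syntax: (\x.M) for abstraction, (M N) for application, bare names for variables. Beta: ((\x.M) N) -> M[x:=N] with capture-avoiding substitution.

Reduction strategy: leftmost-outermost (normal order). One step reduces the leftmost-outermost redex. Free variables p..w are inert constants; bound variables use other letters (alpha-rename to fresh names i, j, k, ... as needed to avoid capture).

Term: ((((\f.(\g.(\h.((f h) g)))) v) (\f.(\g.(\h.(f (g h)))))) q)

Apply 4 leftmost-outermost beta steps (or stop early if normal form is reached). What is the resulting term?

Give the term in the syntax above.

Answer: ((v q) (\f.(\g.(\h.(f (g h))))))

Derivation:
Step 0: ((((\f.(\g.(\h.((f h) g)))) v) (\f.(\g.(\h.(f (g h)))))) q)
Step 1: (((\g.(\h.((v h) g))) (\f.(\g.(\h.(f (g h)))))) q)
Step 2: ((\h.((v h) (\f.(\g.(\h.(f (g h))))))) q)
Step 3: ((v q) (\f.(\g.(\h.(f (g h))))))
Step 4: (normal form reached)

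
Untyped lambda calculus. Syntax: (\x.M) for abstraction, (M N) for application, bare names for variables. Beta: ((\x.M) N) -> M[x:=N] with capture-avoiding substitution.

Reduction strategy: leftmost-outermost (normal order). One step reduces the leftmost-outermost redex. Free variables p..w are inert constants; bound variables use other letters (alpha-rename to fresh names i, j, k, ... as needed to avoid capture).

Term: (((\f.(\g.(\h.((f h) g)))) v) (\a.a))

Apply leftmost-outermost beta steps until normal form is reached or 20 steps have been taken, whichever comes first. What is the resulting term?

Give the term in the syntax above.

Step 0: (((\f.(\g.(\h.((f h) g)))) v) (\a.a))
Step 1: ((\g.(\h.((v h) g))) (\a.a))
Step 2: (\h.((v h) (\a.a)))

Answer: (\h.((v h) (\a.a)))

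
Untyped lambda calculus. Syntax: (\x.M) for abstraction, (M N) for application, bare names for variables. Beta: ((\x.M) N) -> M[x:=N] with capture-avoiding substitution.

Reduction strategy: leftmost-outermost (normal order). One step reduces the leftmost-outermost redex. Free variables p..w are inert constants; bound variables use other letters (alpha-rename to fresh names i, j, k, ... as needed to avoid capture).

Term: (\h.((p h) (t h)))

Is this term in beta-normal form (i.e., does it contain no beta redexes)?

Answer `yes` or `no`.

Term: (\h.((p h) (t h)))
No beta redexes found.

Answer: yes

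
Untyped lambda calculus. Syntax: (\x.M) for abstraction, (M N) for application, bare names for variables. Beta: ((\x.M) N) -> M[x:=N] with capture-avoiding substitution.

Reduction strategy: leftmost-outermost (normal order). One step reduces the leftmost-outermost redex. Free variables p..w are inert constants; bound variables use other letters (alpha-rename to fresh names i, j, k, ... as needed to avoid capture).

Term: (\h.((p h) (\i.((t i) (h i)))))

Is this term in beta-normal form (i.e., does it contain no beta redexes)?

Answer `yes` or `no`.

Answer: yes

Derivation:
Term: (\h.((p h) (\i.((t i) (h i)))))
No beta redexes found.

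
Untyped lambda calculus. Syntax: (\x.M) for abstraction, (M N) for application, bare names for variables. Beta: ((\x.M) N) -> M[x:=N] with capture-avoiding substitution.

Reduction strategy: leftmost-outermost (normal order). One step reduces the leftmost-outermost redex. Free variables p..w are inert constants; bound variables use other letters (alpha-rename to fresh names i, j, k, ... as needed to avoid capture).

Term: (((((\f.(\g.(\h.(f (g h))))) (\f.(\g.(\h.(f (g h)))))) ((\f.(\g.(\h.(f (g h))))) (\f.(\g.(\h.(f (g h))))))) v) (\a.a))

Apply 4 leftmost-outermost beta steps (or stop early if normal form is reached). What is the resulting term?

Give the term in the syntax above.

Step 0: (((((\f.(\g.(\h.(f (g h))))) (\f.(\g.(\h.(f (g h)))))) ((\f.(\g.(\h.(f (g h))))) (\f.(\g.(\h.(f (g h))))))) v) (\a.a))
Step 1: ((((\g.(\h.((\f.(\g.(\h.(f (g h))))) (g h)))) ((\f.(\g.(\h.(f (g h))))) (\f.(\g.(\h.(f (g h))))))) v) (\a.a))
Step 2: (((\h.((\f.(\g.(\h.(f (g h))))) (((\f.(\g.(\h.(f (g h))))) (\f.(\g.(\h.(f (g h)))))) h))) v) (\a.a))
Step 3: (((\f.(\g.(\h.(f (g h))))) (((\f.(\g.(\h.(f (g h))))) (\f.(\g.(\h.(f (g h)))))) v)) (\a.a))
Step 4: ((\g.(\h.((((\f.(\g.(\h.(f (g h))))) (\f.(\g.(\h.(f (g h)))))) v) (g h)))) (\a.a))

Answer: ((\g.(\h.((((\f.(\g.(\h.(f (g h))))) (\f.(\g.(\h.(f (g h)))))) v) (g h)))) (\a.a))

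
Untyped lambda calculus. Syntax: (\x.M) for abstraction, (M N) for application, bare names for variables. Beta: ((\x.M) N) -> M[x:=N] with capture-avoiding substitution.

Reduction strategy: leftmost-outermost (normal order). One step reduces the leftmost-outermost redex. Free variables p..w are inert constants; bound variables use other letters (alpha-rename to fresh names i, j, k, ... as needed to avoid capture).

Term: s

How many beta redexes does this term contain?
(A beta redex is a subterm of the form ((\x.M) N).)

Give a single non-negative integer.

Answer: 0

Derivation:
Term: s
  (no redexes)
Total redexes: 0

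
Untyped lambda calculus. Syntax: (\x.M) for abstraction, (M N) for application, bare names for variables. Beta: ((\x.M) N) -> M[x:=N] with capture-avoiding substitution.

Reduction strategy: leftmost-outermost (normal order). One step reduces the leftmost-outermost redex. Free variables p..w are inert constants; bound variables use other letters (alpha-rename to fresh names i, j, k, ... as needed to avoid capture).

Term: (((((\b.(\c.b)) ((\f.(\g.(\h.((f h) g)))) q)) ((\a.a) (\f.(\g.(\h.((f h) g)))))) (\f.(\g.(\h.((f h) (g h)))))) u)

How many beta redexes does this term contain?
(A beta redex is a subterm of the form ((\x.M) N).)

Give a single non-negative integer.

Term: (((((\b.(\c.b)) ((\f.(\g.(\h.((f h) g)))) q)) ((\a.a) (\f.(\g.(\h.((f h) g)))))) (\f.(\g.(\h.((f h) (g h)))))) u)
  Redex: ((\b.(\c.b)) ((\f.(\g.(\h.((f h) g)))) q))
  Redex: ((\f.(\g.(\h.((f h) g)))) q)
  Redex: ((\a.a) (\f.(\g.(\h.((f h) g)))))
Total redexes: 3

Answer: 3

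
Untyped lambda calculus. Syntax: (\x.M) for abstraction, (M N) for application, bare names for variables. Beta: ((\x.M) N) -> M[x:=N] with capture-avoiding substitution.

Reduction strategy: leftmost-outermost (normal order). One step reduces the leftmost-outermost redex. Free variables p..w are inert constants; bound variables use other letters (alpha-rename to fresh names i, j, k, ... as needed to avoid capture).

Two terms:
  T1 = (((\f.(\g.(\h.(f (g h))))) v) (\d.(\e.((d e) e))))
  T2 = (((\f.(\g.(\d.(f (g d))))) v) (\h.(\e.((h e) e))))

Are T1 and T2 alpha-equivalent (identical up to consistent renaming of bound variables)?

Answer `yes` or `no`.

Term 1: (((\f.(\g.(\h.(f (g h))))) v) (\d.(\e.((d e) e))))
Term 2: (((\f.(\g.(\d.(f (g d))))) v) (\h.(\e.((h e) e))))
Alpha-equivalence: compare structure up to binder renaming.
Result: True

Answer: yes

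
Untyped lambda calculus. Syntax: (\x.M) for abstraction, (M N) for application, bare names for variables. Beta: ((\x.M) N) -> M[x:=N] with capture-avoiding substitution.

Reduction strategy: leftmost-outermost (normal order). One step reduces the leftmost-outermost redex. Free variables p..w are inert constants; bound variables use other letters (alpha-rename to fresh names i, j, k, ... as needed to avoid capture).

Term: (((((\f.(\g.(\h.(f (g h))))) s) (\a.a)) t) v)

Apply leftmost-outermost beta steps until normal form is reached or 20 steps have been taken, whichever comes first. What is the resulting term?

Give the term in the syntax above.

Step 0: (((((\f.(\g.(\h.(f (g h))))) s) (\a.a)) t) v)
Step 1: ((((\g.(\h.(s (g h)))) (\a.a)) t) v)
Step 2: (((\h.(s ((\a.a) h))) t) v)
Step 3: ((s ((\a.a) t)) v)
Step 4: ((s t) v)

Answer: ((s t) v)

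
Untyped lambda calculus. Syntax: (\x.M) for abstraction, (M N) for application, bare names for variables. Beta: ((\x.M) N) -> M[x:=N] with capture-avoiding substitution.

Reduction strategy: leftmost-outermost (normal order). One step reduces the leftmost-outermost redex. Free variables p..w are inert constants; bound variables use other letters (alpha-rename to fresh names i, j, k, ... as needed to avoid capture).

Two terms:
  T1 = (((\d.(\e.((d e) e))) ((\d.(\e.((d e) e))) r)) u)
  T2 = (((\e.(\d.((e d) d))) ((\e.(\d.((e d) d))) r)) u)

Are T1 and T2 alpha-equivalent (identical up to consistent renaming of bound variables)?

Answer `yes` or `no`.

Answer: yes

Derivation:
Term 1: (((\d.(\e.((d e) e))) ((\d.(\e.((d e) e))) r)) u)
Term 2: (((\e.(\d.((e d) d))) ((\e.(\d.((e d) d))) r)) u)
Alpha-equivalence: compare structure up to binder renaming.
Result: True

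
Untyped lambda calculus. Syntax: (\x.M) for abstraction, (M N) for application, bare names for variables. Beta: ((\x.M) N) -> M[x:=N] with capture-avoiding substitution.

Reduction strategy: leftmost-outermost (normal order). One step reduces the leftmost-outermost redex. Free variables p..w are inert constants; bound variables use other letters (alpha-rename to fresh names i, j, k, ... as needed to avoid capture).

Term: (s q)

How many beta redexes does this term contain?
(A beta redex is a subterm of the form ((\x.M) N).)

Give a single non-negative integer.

Answer: 0

Derivation:
Term: (s q)
  (no redexes)
Total redexes: 0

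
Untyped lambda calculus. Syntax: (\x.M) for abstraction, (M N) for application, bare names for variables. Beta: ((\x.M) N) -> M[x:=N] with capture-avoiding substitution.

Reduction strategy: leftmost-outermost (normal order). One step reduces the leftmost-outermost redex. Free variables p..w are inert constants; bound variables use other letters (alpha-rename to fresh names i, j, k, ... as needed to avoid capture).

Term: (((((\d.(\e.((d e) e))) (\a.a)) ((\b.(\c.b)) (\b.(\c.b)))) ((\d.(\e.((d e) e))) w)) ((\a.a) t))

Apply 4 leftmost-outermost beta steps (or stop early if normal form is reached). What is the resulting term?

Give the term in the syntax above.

Answer: ((((\c.(\b.(\c.b))) ((\b.(\c.b)) (\b.(\c.b)))) ((\d.(\e.((d e) e))) w)) ((\a.a) t))

Derivation:
Step 0: (((((\d.(\e.((d e) e))) (\a.a)) ((\b.(\c.b)) (\b.(\c.b)))) ((\d.(\e.((d e) e))) w)) ((\a.a) t))
Step 1: ((((\e.(((\a.a) e) e)) ((\b.(\c.b)) (\b.(\c.b)))) ((\d.(\e.((d e) e))) w)) ((\a.a) t))
Step 2: (((((\a.a) ((\b.(\c.b)) (\b.(\c.b)))) ((\b.(\c.b)) (\b.(\c.b)))) ((\d.(\e.((d e) e))) w)) ((\a.a) t))
Step 3: (((((\b.(\c.b)) (\b.(\c.b))) ((\b.(\c.b)) (\b.(\c.b)))) ((\d.(\e.((d e) e))) w)) ((\a.a) t))
Step 4: ((((\c.(\b.(\c.b))) ((\b.(\c.b)) (\b.(\c.b)))) ((\d.(\e.((d e) e))) w)) ((\a.a) t))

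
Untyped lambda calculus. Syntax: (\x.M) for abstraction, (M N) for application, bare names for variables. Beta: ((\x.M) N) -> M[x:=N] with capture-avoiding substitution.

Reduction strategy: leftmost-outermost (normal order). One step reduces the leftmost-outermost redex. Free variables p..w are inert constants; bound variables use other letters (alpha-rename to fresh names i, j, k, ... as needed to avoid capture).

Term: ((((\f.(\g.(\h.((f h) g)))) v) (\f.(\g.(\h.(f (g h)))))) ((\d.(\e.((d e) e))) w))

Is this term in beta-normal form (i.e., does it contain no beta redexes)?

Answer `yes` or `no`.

Answer: no

Derivation:
Term: ((((\f.(\g.(\h.((f h) g)))) v) (\f.(\g.(\h.(f (g h)))))) ((\d.(\e.((d e) e))) w))
Found 2 beta redex(es).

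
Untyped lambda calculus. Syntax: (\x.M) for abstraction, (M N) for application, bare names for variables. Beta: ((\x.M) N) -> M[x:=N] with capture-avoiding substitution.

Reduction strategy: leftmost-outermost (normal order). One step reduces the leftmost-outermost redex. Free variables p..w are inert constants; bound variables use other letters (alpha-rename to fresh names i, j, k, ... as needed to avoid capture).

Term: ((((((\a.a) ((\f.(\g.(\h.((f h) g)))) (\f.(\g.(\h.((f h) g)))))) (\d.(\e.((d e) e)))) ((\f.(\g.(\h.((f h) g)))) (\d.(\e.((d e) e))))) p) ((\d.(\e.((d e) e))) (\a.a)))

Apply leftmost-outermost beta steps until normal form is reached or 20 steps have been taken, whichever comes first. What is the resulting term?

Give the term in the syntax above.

Answer: (((p p) p) (\e.(e e)))

Derivation:
Step 0: ((((((\a.a) ((\f.(\g.(\h.((f h) g)))) (\f.(\g.(\h.((f h) g)))))) (\d.(\e.((d e) e)))) ((\f.(\g.(\h.((f h) g)))) (\d.(\e.((d e) e))))) p) ((\d.(\e.((d e) e))) (\a.a)))
Step 1: ((((((\f.(\g.(\h.((f h) g)))) (\f.(\g.(\h.((f h) g))))) (\d.(\e.((d e) e)))) ((\f.(\g.(\h.((f h) g)))) (\d.(\e.((d e) e))))) p) ((\d.(\e.((d e) e))) (\a.a)))
Step 2: (((((\g.(\h.(((\f.(\g.(\h.((f h) g)))) h) g))) (\d.(\e.((d e) e)))) ((\f.(\g.(\h.((f h) g)))) (\d.(\e.((d e) e))))) p) ((\d.(\e.((d e) e))) (\a.a)))
Step 3: ((((\h.(((\f.(\g.(\h.((f h) g)))) h) (\d.(\e.((d e) e))))) ((\f.(\g.(\h.((f h) g)))) (\d.(\e.((d e) e))))) p) ((\d.(\e.((d e) e))) (\a.a)))
Step 4: (((((\f.(\g.(\h.((f h) g)))) ((\f.(\g.(\h.((f h) g)))) (\d.(\e.((d e) e))))) (\d.(\e.((d e) e)))) p) ((\d.(\e.((d e) e))) (\a.a)))
Step 5: ((((\g.(\h.((((\f.(\g.(\h.((f h) g)))) (\d.(\e.((d e) e)))) h) g))) (\d.(\e.((d e) e)))) p) ((\d.(\e.((d e) e))) (\a.a)))
Step 6: (((\h.((((\f.(\g.(\h.((f h) g)))) (\d.(\e.((d e) e)))) h) (\d.(\e.((d e) e))))) p) ((\d.(\e.((d e) e))) (\a.a)))
Step 7: (((((\f.(\g.(\h.((f h) g)))) (\d.(\e.((d e) e)))) p) (\d.(\e.((d e) e)))) ((\d.(\e.((d e) e))) (\a.a)))
Step 8: ((((\g.(\h.(((\d.(\e.((d e) e))) h) g))) p) (\d.(\e.((d e) e)))) ((\d.(\e.((d e) e))) (\a.a)))
Step 9: (((\h.(((\d.(\e.((d e) e))) h) p)) (\d.(\e.((d e) e)))) ((\d.(\e.((d e) e))) (\a.a)))
Step 10: ((((\d.(\e.((d e) e))) (\d.(\e.((d e) e)))) p) ((\d.(\e.((d e) e))) (\a.a)))
Step 11: (((\e.(((\d.(\e.((d e) e))) e) e)) p) ((\d.(\e.((d e) e))) (\a.a)))
Step 12: ((((\d.(\e.((d e) e))) p) p) ((\d.(\e.((d e) e))) (\a.a)))
Step 13: (((\e.((p e) e)) p) ((\d.(\e.((d e) e))) (\a.a)))
Step 14: (((p p) p) ((\d.(\e.((d e) e))) (\a.a)))
Step 15: (((p p) p) (\e.(((\a.a) e) e)))
Step 16: (((p p) p) (\e.(e e)))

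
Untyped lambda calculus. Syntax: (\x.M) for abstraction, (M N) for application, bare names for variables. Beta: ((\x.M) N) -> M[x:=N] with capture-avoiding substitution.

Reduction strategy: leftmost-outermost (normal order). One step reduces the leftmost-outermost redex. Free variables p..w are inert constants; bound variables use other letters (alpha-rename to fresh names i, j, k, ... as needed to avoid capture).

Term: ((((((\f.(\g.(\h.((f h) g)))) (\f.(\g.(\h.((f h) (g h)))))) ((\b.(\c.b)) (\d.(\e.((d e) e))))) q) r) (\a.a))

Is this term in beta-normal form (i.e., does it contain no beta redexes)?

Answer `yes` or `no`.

Term: ((((((\f.(\g.(\h.((f h) g)))) (\f.(\g.(\h.((f h) (g h)))))) ((\b.(\c.b)) (\d.(\e.((d e) e))))) q) r) (\a.a))
Found 2 beta redex(es).

Answer: no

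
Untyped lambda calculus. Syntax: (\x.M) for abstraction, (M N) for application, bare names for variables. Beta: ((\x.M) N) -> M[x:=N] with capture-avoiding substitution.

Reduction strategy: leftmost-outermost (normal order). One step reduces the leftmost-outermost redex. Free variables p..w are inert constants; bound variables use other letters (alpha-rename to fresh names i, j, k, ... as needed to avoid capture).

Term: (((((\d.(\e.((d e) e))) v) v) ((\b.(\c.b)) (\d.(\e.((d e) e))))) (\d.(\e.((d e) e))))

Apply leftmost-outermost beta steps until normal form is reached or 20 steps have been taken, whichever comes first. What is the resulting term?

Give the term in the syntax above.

Answer: ((((v v) v) (\c.(\d.(\e.((d e) e))))) (\d.(\e.((d e) e))))

Derivation:
Step 0: (((((\d.(\e.((d e) e))) v) v) ((\b.(\c.b)) (\d.(\e.((d e) e))))) (\d.(\e.((d e) e))))
Step 1: ((((\e.((v e) e)) v) ((\b.(\c.b)) (\d.(\e.((d e) e))))) (\d.(\e.((d e) e))))
Step 2: ((((v v) v) ((\b.(\c.b)) (\d.(\e.((d e) e))))) (\d.(\e.((d e) e))))
Step 3: ((((v v) v) (\c.(\d.(\e.((d e) e))))) (\d.(\e.((d e) e))))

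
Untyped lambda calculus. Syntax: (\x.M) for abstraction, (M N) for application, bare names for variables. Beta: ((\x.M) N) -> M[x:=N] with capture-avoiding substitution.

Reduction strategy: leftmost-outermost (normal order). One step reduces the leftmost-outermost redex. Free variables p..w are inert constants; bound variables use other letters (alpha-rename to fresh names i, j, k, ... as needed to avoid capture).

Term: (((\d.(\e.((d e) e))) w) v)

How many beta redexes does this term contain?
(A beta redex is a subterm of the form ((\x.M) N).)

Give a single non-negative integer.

Term: (((\d.(\e.((d e) e))) w) v)
  Redex: ((\d.(\e.((d e) e))) w)
Total redexes: 1

Answer: 1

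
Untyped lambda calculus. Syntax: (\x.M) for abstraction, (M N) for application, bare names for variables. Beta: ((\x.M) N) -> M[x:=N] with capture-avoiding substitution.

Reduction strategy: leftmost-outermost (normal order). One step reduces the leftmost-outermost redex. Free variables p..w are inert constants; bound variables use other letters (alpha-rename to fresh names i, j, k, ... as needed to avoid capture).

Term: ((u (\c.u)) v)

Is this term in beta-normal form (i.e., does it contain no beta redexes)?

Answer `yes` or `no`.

Term: ((u (\c.u)) v)
No beta redexes found.

Answer: yes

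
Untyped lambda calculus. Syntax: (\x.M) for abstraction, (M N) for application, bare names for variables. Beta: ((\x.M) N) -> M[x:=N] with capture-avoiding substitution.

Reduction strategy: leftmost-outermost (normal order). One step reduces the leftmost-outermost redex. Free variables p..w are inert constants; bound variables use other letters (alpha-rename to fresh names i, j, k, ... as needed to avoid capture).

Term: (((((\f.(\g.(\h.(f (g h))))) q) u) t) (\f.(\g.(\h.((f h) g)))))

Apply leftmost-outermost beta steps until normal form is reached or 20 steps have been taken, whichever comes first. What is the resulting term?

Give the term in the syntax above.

Answer: ((q (u t)) (\f.(\g.(\h.((f h) g)))))

Derivation:
Step 0: (((((\f.(\g.(\h.(f (g h))))) q) u) t) (\f.(\g.(\h.((f h) g)))))
Step 1: ((((\g.(\h.(q (g h)))) u) t) (\f.(\g.(\h.((f h) g)))))
Step 2: (((\h.(q (u h))) t) (\f.(\g.(\h.((f h) g)))))
Step 3: ((q (u t)) (\f.(\g.(\h.((f h) g)))))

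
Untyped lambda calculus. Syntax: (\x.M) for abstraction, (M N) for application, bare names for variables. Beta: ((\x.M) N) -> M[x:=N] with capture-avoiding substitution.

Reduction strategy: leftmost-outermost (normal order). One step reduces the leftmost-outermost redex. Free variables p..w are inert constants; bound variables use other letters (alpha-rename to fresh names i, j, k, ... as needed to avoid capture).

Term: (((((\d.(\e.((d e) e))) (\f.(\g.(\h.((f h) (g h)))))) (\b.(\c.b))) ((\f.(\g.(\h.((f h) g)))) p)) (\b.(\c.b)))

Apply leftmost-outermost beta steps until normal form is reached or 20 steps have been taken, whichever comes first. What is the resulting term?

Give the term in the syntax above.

Step 0: (((((\d.(\e.((d e) e))) (\f.(\g.(\h.((f h) (g h)))))) (\b.(\c.b))) ((\f.(\g.(\h.((f h) g)))) p)) (\b.(\c.b)))
Step 1: ((((\e.(((\f.(\g.(\h.((f h) (g h))))) e) e)) (\b.(\c.b))) ((\f.(\g.(\h.((f h) g)))) p)) (\b.(\c.b)))
Step 2: (((((\f.(\g.(\h.((f h) (g h))))) (\b.(\c.b))) (\b.(\c.b))) ((\f.(\g.(\h.((f h) g)))) p)) (\b.(\c.b)))
Step 3: ((((\g.(\h.(((\b.(\c.b)) h) (g h)))) (\b.(\c.b))) ((\f.(\g.(\h.((f h) g)))) p)) (\b.(\c.b)))
Step 4: (((\h.(((\b.(\c.b)) h) ((\b.(\c.b)) h))) ((\f.(\g.(\h.((f h) g)))) p)) (\b.(\c.b)))
Step 5: ((((\b.(\c.b)) ((\f.(\g.(\h.((f h) g)))) p)) ((\b.(\c.b)) ((\f.(\g.(\h.((f h) g)))) p))) (\b.(\c.b)))
Step 6: (((\c.((\f.(\g.(\h.((f h) g)))) p)) ((\b.(\c.b)) ((\f.(\g.(\h.((f h) g)))) p))) (\b.(\c.b)))
Step 7: (((\f.(\g.(\h.((f h) g)))) p) (\b.(\c.b)))
Step 8: ((\g.(\h.((p h) g))) (\b.(\c.b)))
Step 9: (\h.((p h) (\b.(\c.b))))

Answer: (\h.((p h) (\b.(\c.b))))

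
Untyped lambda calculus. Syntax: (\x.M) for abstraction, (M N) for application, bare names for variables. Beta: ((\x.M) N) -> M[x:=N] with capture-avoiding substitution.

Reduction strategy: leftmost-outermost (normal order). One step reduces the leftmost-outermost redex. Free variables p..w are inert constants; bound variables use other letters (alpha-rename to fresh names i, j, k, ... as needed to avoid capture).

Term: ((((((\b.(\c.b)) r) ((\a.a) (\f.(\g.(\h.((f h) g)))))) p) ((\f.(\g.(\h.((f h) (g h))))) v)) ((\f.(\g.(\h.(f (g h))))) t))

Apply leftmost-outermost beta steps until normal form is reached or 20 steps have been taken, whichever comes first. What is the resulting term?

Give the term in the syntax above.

Answer: (((r p) (\g.(\h.((v h) (g h))))) (\g.(\h.(t (g h)))))

Derivation:
Step 0: ((((((\b.(\c.b)) r) ((\a.a) (\f.(\g.(\h.((f h) g)))))) p) ((\f.(\g.(\h.((f h) (g h))))) v)) ((\f.(\g.(\h.(f (g h))))) t))
Step 1: (((((\c.r) ((\a.a) (\f.(\g.(\h.((f h) g)))))) p) ((\f.(\g.(\h.((f h) (g h))))) v)) ((\f.(\g.(\h.(f (g h))))) t))
Step 2: (((r p) ((\f.(\g.(\h.((f h) (g h))))) v)) ((\f.(\g.(\h.(f (g h))))) t))
Step 3: (((r p) (\g.(\h.((v h) (g h))))) ((\f.(\g.(\h.(f (g h))))) t))
Step 4: (((r p) (\g.(\h.((v h) (g h))))) (\g.(\h.(t (g h)))))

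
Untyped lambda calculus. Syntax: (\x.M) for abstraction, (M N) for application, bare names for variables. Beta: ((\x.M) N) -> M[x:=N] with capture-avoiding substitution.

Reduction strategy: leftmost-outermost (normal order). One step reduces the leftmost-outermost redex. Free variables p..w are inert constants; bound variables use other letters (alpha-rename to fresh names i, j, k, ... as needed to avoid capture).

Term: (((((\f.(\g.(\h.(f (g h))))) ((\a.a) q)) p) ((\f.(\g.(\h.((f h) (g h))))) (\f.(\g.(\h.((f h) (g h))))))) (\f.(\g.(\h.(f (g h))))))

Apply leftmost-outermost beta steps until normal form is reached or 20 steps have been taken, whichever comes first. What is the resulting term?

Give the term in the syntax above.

Answer: ((q (p (\g.(\h.(\i.((h i) ((g h) i))))))) (\f.(\g.(\h.(f (g h))))))

Derivation:
Step 0: (((((\f.(\g.(\h.(f (g h))))) ((\a.a) q)) p) ((\f.(\g.(\h.((f h) (g h))))) (\f.(\g.(\h.((f h) (g h))))))) (\f.(\g.(\h.(f (g h))))))
Step 1: ((((\g.(\h.(((\a.a) q) (g h)))) p) ((\f.(\g.(\h.((f h) (g h))))) (\f.(\g.(\h.((f h) (g h))))))) (\f.(\g.(\h.(f (g h))))))
Step 2: (((\h.(((\a.a) q) (p h))) ((\f.(\g.(\h.((f h) (g h))))) (\f.(\g.(\h.((f h) (g h))))))) (\f.(\g.(\h.(f (g h))))))
Step 3: ((((\a.a) q) (p ((\f.(\g.(\h.((f h) (g h))))) (\f.(\g.(\h.((f h) (g h)))))))) (\f.(\g.(\h.(f (g h))))))
Step 4: ((q (p ((\f.(\g.(\h.((f h) (g h))))) (\f.(\g.(\h.((f h) (g h)))))))) (\f.(\g.(\h.(f (g h))))))
Step 5: ((q (p (\g.(\h.(((\f.(\g.(\h.((f h) (g h))))) h) (g h)))))) (\f.(\g.(\h.(f (g h))))))
Step 6: ((q (p (\g.(\h.((\g.(\i.((h i) (g i)))) (g h)))))) (\f.(\g.(\h.(f (g h))))))
Step 7: ((q (p (\g.(\h.(\i.((h i) ((g h) i))))))) (\f.(\g.(\h.(f (g h))))))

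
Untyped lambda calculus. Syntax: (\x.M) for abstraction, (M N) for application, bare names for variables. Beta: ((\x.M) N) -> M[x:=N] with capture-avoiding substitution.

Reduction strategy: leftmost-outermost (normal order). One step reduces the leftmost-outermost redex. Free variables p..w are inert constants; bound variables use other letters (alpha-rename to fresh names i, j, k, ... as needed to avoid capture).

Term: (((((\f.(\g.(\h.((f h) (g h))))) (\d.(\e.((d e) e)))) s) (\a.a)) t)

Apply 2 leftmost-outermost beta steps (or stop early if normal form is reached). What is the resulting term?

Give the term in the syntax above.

Step 0: (((((\f.(\g.(\h.((f h) (g h))))) (\d.(\e.((d e) e)))) s) (\a.a)) t)
Step 1: ((((\g.(\h.(((\d.(\e.((d e) e))) h) (g h)))) s) (\a.a)) t)
Step 2: (((\h.(((\d.(\e.((d e) e))) h) (s h))) (\a.a)) t)

Answer: (((\h.(((\d.(\e.((d e) e))) h) (s h))) (\a.a)) t)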